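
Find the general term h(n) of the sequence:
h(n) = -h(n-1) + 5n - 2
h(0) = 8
First-order linear with linear forcing.
Homogeneous solution: h_h(n) = A·(-1)^n.
Try particular h_p(n) = pn + q. Substituting:
  pn + q = -(p(n-1) + q) + 5n - 2.
Matching the n-coefficient: p = -p + 5 ⇒ p = \frac{5}{2}.
Matching constants: q = p - q - 2 ⇒ q = \frac{1}{4}.
General: h(n) = A·(-1)^n + \frac{5 n}{2} + \frac{1}{4}.
Apply h(0) = 8: A + \frac{1}{4} = 8 ⇒ A = \frac{31}{4}.
So h(n) = \frac{31 \left(-1\right)^{n}}{4} + \frac{5 n}{2} + \frac{1}{4}.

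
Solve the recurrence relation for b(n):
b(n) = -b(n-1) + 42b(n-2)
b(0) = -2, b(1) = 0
Characteristic equation: x² + x - 42 = 0, which factors as (x - (6))(x - (-7)) = 0.
Roots r₁ = 6, r₂ = -7 (distinct).
General solution: b(n) = A·(6)^n + B·(-7)^n.
From b(0) = -2: A + B = -2.
From b(1) = 0: 6A - 7B = 0.
Solving: A = - \frac{14}{13}, B = - \frac{12}{13}.
So b(n) = - \frac{12 \left(-7\right)^{n}}{13} - \frac{14 \cdot 6^{n}}{13}.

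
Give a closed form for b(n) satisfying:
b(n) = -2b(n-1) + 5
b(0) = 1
First-order linear non-homogeneous.
Homogeneous solution: b_h(n) = A·(-2)^n.
Try constant particular solution b_p = K: K = -2K + 5 ⇒ K = \frac{5}{3}.
General: b(n) = A·(-2)^n + \frac{5}{3}.
Apply b(0) = 1: A + \frac{5}{3} = 1 ⇒ A = - \frac{2}{3}.
So b(n) = \frac{5}{3} - \frac{2 \left(-2\right)^{n}}{3}.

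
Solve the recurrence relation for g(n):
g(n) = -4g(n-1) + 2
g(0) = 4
First-order linear non-homogeneous.
Homogeneous solution: g_h(n) = A·(-4)^n.
Try constant particular solution g_p = K: K = -4K + 2 ⇒ K = \frac{2}{5}.
General: g(n) = A·(-4)^n + \frac{2}{5}.
Apply g(0) = 4: A + \frac{2}{5} = 4 ⇒ A = \frac{18}{5}.
So g(n) = \frac{18 \left(-4\right)^{n}}{5} + \frac{2}{5}.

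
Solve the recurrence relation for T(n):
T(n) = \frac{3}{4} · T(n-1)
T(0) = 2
Pure geometric recurrence with ratio \frac{3}{4}.
By induction T(n) = T(0) · (\frac{3}{4})^n = 2 \left(\frac{3}{4}\right)^{n}.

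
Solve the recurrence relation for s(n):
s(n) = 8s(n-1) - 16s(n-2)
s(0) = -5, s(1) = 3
Characteristic equation: x² - 8x + 16 = 0, which is (x - (4))².
Repeated root r = 4.
General solution: s(n) = (A + Bn)·(4)^n.
From s(0) = -5: A = -5.
From s(1) = 3: (A + B)·(4) = 3 ⇒ B = \frac{23}{4}.
So s(n) = \left(\frac{23 n}{4} - 5\right) \cdot (4)^n.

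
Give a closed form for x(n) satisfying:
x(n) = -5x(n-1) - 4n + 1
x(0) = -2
First-order linear with linear forcing.
Homogeneous solution: x_h(n) = A·(-5)^n.
Try particular x_p(n) = pn + q. Substituting:
  pn + q = -5(p(n-1) + q) - 4n + 1.
Matching the n-coefficient: p = -5p - 4 ⇒ p = - \frac{2}{3}.
Matching constants: q = 5p - 5q + 1 ⇒ q = - \frac{7}{18}.
General: x(n) = A·(-5)^n - \frac{2 n}{3} - \frac{7}{18}.
Apply x(0) = -2: A - \frac{7}{18} = -2 ⇒ A = - \frac{29}{18}.
So x(n) = - \frac{29 \left(-5\right)^{n}}{18} - \frac{2 n}{3} - \frac{7}{18}.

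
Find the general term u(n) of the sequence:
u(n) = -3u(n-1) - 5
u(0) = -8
First-order linear non-homogeneous.
Homogeneous solution: u_h(n) = A·(-3)^n.
Try constant particular solution u_p = K: K = -3K - 5 ⇒ K = - \frac{5}{4}.
General: u(n) = A·(-3)^n - \frac{5}{4}.
Apply u(0) = -8: A - \frac{5}{4} = -8 ⇒ A = - \frac{27}{4}.
So u(n) = - \frac{27 \left(-3\right)^{n}}{4} - \frac{5}{4}.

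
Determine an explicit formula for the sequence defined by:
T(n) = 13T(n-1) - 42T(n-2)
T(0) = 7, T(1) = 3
Characteristic equation: x² - 13x + 42 = 0, which factors as (x - (6))(x - (7)) = 0.
Roots r₁ = 6, r₂ = 7 (distinct).
General solution: T(n) = A·(6)^n + B·(7)^n.
From T(0) = 7: A + B = 7.
From T(1) = 3: 6A + 7B = 3.
Solving: A = 46, B = -39.
So T(n) = 46 \cdot 6^{n} - 39 \cdot 7^{n}.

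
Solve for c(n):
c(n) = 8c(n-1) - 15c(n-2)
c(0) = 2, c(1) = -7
Characteristic equation: x² - 8x + 15 = 0, which factors as (x - (5))(x - (3)) = 0.
Roots r₁ = 5, r₂ = 3 (distinct).
General solution: c(n) = A·(5)^n + B·(3)^n.
From c(0) = 2: A + B = 2.
From c(1) = -7: 5A + 3B = -7.
Solving: A = - \frac{13}{2}, B = \frac{17}{2}.
So c(n) = \frac{17 \cdot 3^{n}}{2} - \frac{13 \cdot 5^{n}}{2}.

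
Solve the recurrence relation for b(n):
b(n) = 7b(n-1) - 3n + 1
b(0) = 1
First-order linear with linear forcing.
Homogeneous solution: b_h(n) = A·(7)^n.
Try particular b_p(n) = pn + q. Substituting:
  pn + q = 7(p(n-1) + q) - 3n + 1.
Matching the n-coefficient: p = 7p - 3 ⇒ p = \frac{1}{2}.
Matching constants: q = -7p + 7q + 1 ⇒ q = \frac{5}{12}.
General: b(n) = A·(7)^n + \frac{n}{2} + \frac{5}{12}.
Apply b(0) = 1: A + \frac{5}{12} = 1 ⇒ A = \frac{7}{12}.
So b(n) = \frac{7 \cdot 7^{n}}{12} + \frac{n}{2} + \frac{5}{12}.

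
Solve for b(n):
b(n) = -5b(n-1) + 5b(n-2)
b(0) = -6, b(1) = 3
Characteristic equation: x² + 5x - 5 = 0.
Discriminant Δ = (-5)² + 4·(5) = 45.
Roots r₁,₂ = (-5 ± √45)/2, so r₁ = - \frac{5}{2} + \frac{3 \sqrt{5}}{2}, r₂ = - \frac{3 \sqrt{5}}{2} - \frac{5}{2}.
General solution: b(n) = A·r₁^n + B·r₂^n.
From the initial conditions, A + B = -6 and r₁A + r₂B = 3.
Since r₁ - r₂ = √45: A = (3 - (-6)r₂)/√45 = -3 - \frac{4 \sqrt{5}}{5}, and B = -6 - A = -3 + \frac{4 \sqrt{5}}{5}.
So b(n) = \left(-3 - \frac{4 \sqrt{5}}{5}\right)\left(- \frac{5}{2} + \frac{3 \sqrt{5}}{2}\right)^n + \left(-3 + \frac{4 \sqrt{5}}{5}\right)\left(- \frac{3 \sqrt{5}}{2} - \frac{5}{2}\right)^n.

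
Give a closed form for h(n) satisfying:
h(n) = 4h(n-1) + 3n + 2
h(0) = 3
First-order linear with linear forcing.
Homogeneous solution: h_h(n) = A·(4)^n.
Try particular h_p(n) = pn + q. Substituting:
  pn + q = 4(p(n-1) + q) + 3n + 2.
Matching the n-coefficient: p = 4p + 3 ⇒ p = -1.
Matching constants: q = -4p + 4q + 2 ⇒ q = -2.
General: h(n) = A·(4)^n - n - 2.
Apply h(0) = 3: A - 2 = 3 ⇒ A = 5.
So h(n) = 5 \cdot 4^{n} - n - 2.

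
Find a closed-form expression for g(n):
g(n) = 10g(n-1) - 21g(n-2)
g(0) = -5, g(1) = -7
Characteristic equation: x² - 10x + 21 = 0, which factors as (x - (3))(x - (7)) = 0.
Roots r₁ = 3, r₂ = 7 (distinct).
General solution: g(n) = A·(3)^n + B·(7)^n.
From g(0) = -5: A + B = -5.
From g(1) = -7: 3A + 7B = -7.
Solving: A = -7, B = 2.
So g(n) = - 7 \cdot 3^{n} + 2 \cdot 7^{n}.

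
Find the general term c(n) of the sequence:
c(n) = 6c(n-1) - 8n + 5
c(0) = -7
First-order linear with linear forcing.
Homogeneous solution: c_h(n) = A·(6)^n.
Try particular c_p(n) = pn + q. Substituting:
  pn + q = 6(p(n-1) + q) - 8n + 5.
Matching the n-coefficient: p = 6p - 8 ⇒ p = \frac{8}{5}.
Matching constants: q = -6p + 6q + 5 ⇒ q = \frac{23}{25}.
General: c(n) = A·(6)^n + \frac{8 n}{5} + \frac{23}{25}.
Apply c(0) = -7: A + \frac{23}{25} = -7 ⇒ A = - \frac{198}{25}.
So c(n) = - \frac{198 \cdot 6^{n}}{25} + \frac{8 n}{5} + \frac{23}{25}.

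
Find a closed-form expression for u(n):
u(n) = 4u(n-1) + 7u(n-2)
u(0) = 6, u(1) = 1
Characteristic equation: x² - 4x - 7 = 0.
Discriminant Δ = (4)² + 4·(7) = 44.
Roots r₁,₂ = (4 ± √44)/2, so r₁ = 2 + \sqrt{11}, r₂ = 2 - \sqrt{11}.
General solution: u(n) = A·r₁^n + B·r₂^n.
From the initial conditions, A + B = 6 and r₁A + r₂B = 1.
Since r₁ - r₂ = √44: A = (1 - (6)r₂)/√44 = 3 - \frac{\sqrt{11}}{2}, and B = 6 - A = \frac{\sqrt{11}}{2} + 3.
So u(n) = \left(3 - \frac{\sqrt{11}}{2}\right)\left(2 + \sqrt{11}\right)^n + \left(\frac{\sqrt{11}}{2} + 3\right)\left(2 - \sqrt{11}\right)^n.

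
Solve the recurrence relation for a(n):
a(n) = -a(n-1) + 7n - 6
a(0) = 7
First-order linear with linear forcing.
Homogeneous solution: a_h(n) = A·(-1)^n.
Try particular a_p(n) = pn + q. Substituting:
  pn + q = -(p(n-1) + q) + 7n - 6.
Matching the n-coefficient: p = -p + 7 ⇒ p = \frac{7}{2}.
Matching constants: q = p - q - 6 ⇒ q = - \frac{5}{4}.
General: a(n) = A·(-1)^n + \frac{7 n}{2} - \frac{5}{4}.
Apply a(0) = 7: A - \frac{5}{4} = 7 ⇒ A = \frac{33}{4}.
So a(n) = \frac{33 \left(-1\right)^{n}}{4} + \frac{7 n}{2} - \frac{5}{4}.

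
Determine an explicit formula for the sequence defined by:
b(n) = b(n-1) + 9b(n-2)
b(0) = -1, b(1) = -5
Characteristic equation: x² - x - 9 = 0.
Discriminant Δ = (1)² + 4·(9) = 37.
Roots r₁,₂ = (1 ± √37)/2, so r₁ = \frac{1}{2} + \frac{\sqrt{37}}{2}, r₂ = \frac{1}{2} - \frac{\sqrt{37}}{2}.
General solution: b(n) = A·r₁^n + B·r₂^n.
From the initial conditions, A + B = -1 and r₁A + r₂B = -5.
Since r₁ - r₂ = √37: A = (-5 - (-1)r₂)/√37 = - \frac{9 \sqrt{37}}{74} - \frac{1}{2}, and B = -1 - A = - \frac{1}{2} + \frac{9 \sqrt{37}}{74}.
So b(n) = \left(- \frac{9 \sqrt{37}}{74} - \frac{1}{2}\right)\left(\frac{1}{2} + \frac{\sqrt{37}}{2}\right)^n + \left(- \frac{1}{2} + \frac{9 \sqrt{37}}{74}\right)\left(\frac{1}{2} - \frac{\sqrt{37}}{2}\right)^n.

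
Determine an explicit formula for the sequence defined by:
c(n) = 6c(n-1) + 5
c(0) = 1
First-order linear non-homogeneous.
Homogeneous solution: c_h(n) = A·(6)^n.
Try constant particular solution c_p = K: K = 6K + 5 ⇒ K = -1.
General: c(n) = A·(6)^n - 1.
Apply c(0) = 1: A - 1 = 1 ⇒ A = 2.
So c(n) = 2 \cdot 6^{n} - 1.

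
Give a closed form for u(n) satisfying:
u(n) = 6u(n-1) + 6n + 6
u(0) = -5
First-order linear with linear forcing.
Homogeneous solution: u_h(n) = A·(6)^n.
Try particular u_p(n) = pn + q. Substituting:
  pn + q = 6(p(n-1) + q) + 6n + 6.
Matching the n-coefficient: p = 6p + 6 ⇒ p = - \frac{6}{5}.
Matching constants: q = -6p + 6q + 6 ⇒ q = - \frac{66}{25}.
General: u(n) = A·(6)^n - \frac{6 n}{5} - \frac{66}{25}.
Apply u(0) = -5: A - \frac{66}{25} = -5 ⇒ A = - \frac{59}{25}.
So u(n) = - \frac{59 \cdot 6^{n}}{25} - \frac{6 n}{5} - \frac{66}{25}.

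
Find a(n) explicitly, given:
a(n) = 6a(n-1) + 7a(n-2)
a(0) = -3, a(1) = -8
Characteristic equation: x² - 6x - 7 = 0, which factors as (x - (-1))(x - (7)) = 0.
Roots r₁ = -1, r₂ = 7 (distinct).
General solution: a(n) = A·(-1)^n + B·(7)^n.
From a(0) = -3: A + B = -3.
From a(1) = -8: -A + 7B = -8.
Solving: A = - \frac{13}{8}, B = - \frac{11}{8}.
So a(n) = - \frac{13 \left(-1\right)^{n}}{8} - \frac{11 \cdot 7^{n}}{8}.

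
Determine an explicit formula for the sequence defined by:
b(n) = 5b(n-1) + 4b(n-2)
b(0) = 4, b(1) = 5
Characteristic equation: x² - 5x - 4 = 0.
Discriminant Δ = (5)² + 4·(4) = 41.
Roots r₁,₂ = (5 ± √41)/2, so r₁ = \frac{5}{2} + \frac{\sqrt{41}}{2}, r₂ = \frac{5}{2} - \frac{\sqrt{41}}{2}.
General solution: b(n) = A·r₁^n + B·r₂^n.
From the initial conditions, A + B = 4 and r₁A + r₂B = 5.
Since r₁ - r₂ = √41: A = (5 - (4)r₂)/√41 = 2 - \frac{5 \sqrt{41}}{41}, and B = 4 - A = \frac{5 \sqrt{41}}{41} + 2.
So b(n) = \left(2 - \frac{5 \sqrt{41}}{41}\right)\left(\frac{5}{2} + \frac{\sqrt{41}}{2}\right)^n + \left(\frac{5 \sqrt{41}}{41} + 2\right)\left(\frac{5}{2} - \frac{\sqrt{41}}{2}\right)^n.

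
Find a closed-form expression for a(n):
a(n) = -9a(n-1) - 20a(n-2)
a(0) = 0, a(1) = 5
Characteristic equation: x² + 9x + 20 = 0, which factors as (x - (-5))(x - (-4)) = 0.
Roots r₁ = -5, r₂ = -4 (distinct).
General solution: a(n) = A·(-5)^n + B·(-4)^n.
From a(0) = 0: A + B = 0.
From a(1) = 5: -5A - 4B = 5.
Solving: A = -5, B = 5.
So a(n) = 5 \left(-4\right)^{n} - 5 \left(-5\right)^{n}.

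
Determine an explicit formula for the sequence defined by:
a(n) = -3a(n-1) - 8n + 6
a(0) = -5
First-order linear with linear forcing.
Homogeneous solution: a_h(n) = A·(-3)^n.
Try particular a_p(n) = pn + q. Substituting:
  pn + q = -3(p(n-1) + q) - 8n + 6.
Matching the n-coefficient: p = -3p - 8 ⇒ p = -2.
Matching constants: q = 3p - 3q + 6 ⇒ q = 0.
General: a(n) = A·(-3)^n - 2 n + 0.
Apply a(0) = -5: A + 0 = -5 ⇒ A = -5.
So a(n) = - 5 \left(-3\right)^{n} - 2 n.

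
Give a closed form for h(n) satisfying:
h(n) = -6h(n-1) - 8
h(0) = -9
First-order linear non-homogeneous.
Homogeneous solution: h_h(n) = A·(-6)^n.
Try constant particular solution h_p = K: K = -6K - 8 ⇒ K = - \frac{8}{7}.
General: h(n) = A·(-6)^n - \frac{8}{7}.
Apply h(0) = -9: A - \frac{8}{7} = -9 ⇒ A = - \frac{55}{7}.
So h(n) = - \frac{55 \left(-6\right)^{n}}{7} - \frac{8}{7}.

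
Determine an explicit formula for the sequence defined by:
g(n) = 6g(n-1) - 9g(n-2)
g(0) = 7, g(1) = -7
Characteristic equation: x² - 6x + 9 = 0, which is (x - (3))².
Repeated root r = 3.
General solution: g(n) = (A + Bn)·(3)^n.
From g(0) = 7: A = 7.
From g(1) = -7: (A + B)·(3) = -7 ⇒ B = - \frac{28}{3}.
So g(n) = \left(7 - \frac{28 n}{3}\right) \cdot (3)^n.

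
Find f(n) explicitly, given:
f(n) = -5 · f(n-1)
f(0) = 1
Pure geometric recurrence with ratio -5.
By induction f(n) = f(0) · (-5)^n = \left(-5\right)^{n}.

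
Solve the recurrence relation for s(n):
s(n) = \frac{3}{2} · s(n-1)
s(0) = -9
Pure geometric recurrence with ratio \frac{3}{2}.
By induction s(n) = s(0) · (\frac{3}{2})^n = - 9 \left(\frac{3}{2}\right)^{n}.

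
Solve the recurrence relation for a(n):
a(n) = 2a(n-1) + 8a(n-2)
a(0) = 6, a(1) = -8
Characteristic equation: x² - 2x - 8 = 0, which factors as (x - (-2))(x - (4)) = 0.
Roots r₁ = -2, r₂ = 4 (distinct).
General solution: a(n) = A·(-2)^n + B·(4)^n.
From a(0) = 6: A + B = 6.
From a(1) = -8: -2A + 4B = -8.
Solving: A = \frac{16}{3}, B = \frac{2}{3}.
So a(n) = \frac{16 \left(-2\right)^{n}}{3} + \frac{2 \cdot 4^{n}}{3}.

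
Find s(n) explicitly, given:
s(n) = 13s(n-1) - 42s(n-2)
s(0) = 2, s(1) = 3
Characteristic equation: x² - 13x + 42 = 0, which factors as (x - (6))(x - (7)) = 0.
Roots r₁ = 6, r₂ = 7 (distinct).
General solution: s(n) = A·(6)^n + B·(7)^n.
From s(0) = 2: A + B = 2.
From s(1) = 3: 6A + 7B = 3.
Solving: A = 11, B = -9.
So s(n) = 11 \cdot 6^{n} - 9 \cdot 7^{n}.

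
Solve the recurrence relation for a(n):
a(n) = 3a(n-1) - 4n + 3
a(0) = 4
First-order linear with linear forcing.
Homogeneous solution: a_h(n) = A·(3)^n.
Try particular a_p(n) = pn + q. Substituting:
  pn + q = 3(p(n-1) + q) - 4n + 3.
Matching the n-coefficient: p = 3p - 4 ⇒ p = 2.
Matching constants: q = -3p + 3q + 3 ⇒ q = \frac{3}{2}.
General: a(n) = A·(3)^n + 2 n + \frac{3}{2}.
Apply a(0) = 4: A + \frac{3}{2} = 4 ⇒ A = \frac{5}{2}.
So a(n) = \frac{5 \cdot 3^{n}}{2} + 2 n + \frac{3}{2}.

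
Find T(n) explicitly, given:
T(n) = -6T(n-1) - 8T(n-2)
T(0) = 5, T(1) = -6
Characteristic equation: x² + 6x + 8 = 0, which factors as (x - (-2))(x - (-4)) = 0.
Roots r₁ = -2, r₂ = -4 (distinct).
General solution: T(n) = A·(-2)^n + B·(-4)^n.
From T(0) = 5: A + B = 5.
From T(1) = -6: -2A - 4B = -6.
Solving: A = 7, B = -2.
So T(n) = 7 \left(-2\right)^{n} - 2 \left(-4\right)^{n}.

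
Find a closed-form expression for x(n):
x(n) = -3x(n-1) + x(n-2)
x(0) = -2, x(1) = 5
Characteristic equation: x² + 3x - 1 = 0.
Discriminant Δ = (-3)² + 4·(1) = 13.
Roots r₁,₂ = (-3 ± √13)/2, so r₁ = - \frac{3}{2} + \frac{\sqrt{13}}{2}, r₂ = - \frac{\sqrt{13}}{2} - \frac{3}{2}.
General solution: x(n) = A·r₁^n + B·r₂^n.
From the initial conditions, A + B = -2 and r₁A + r₂B = 5.
Since r₁ - r₂ = √13: A = (5 - (-2)r₂)/√13 = -1 + \frac{2 \sqrt{13}}{13}, and B = -2 - A = -1 - \frac{2 \sqrt{13}}{13}.
So x(n) = \left(-1 + \frac{2 \sqrt{13}}{13}\right)\left(- \frac{3}{2} + \frac{\sqrt{13}}{2}\right)^n + \left(-1 - \frac{2 \sqrt{13}}{13}\right)\left(- \frac{\sqrt{13}}{2} - \frac{3}{2}\right)^n.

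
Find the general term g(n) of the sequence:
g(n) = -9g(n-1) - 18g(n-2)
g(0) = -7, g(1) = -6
Characteristic equation: x² + 9x + 18 = 0, which factors as (x - (-3))(x - (-6)) = 0.
Roots r₁ = -3, r₂ = -6 (distinct).
General solution: g(n) = A·(-3)^n + B·(-6)^n.
From g(0) = -7: A + B = -7.
From g(1) = -6: -3A - 6B = -6.
Solving: A = -16, B = 9.
So g(n) = - 16 \left(-3\right)^{n} + 9 \left(-6\right)^{n}.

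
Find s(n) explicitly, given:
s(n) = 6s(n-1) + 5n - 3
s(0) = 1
First-order linear with linear forcing.
Homogeneous solution: s_h(n) = A·(6)^n.
Try particular s_p(n) = pn + q. Substituting:
  pn + q = 6(p(n-1) + q) + 5n - 3.
Matching the n-coefficient: p = 6p + 5 ⇒ p = -1.
Matching constants: q = -6p + 6q - 3 ⇒ q = - \frac{3}{5}.
General: s(n) = A·(6)^n - n - \frac{3}{5}.
Apply s(0) = 1: A - \frac{3}{5} = 1 ⇒ A = \frac{8}{5}.
So s(n) = \frac{8 \cdot 6^{n}}{5} - n - \frac{3}{5}.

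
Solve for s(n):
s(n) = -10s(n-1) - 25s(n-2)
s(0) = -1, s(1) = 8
Characteristic equation: x² + 10x + 25 = 0, which is (x - (-5))².
Repeated root r = -5.
General solution: s(n) = (A + Bn)·(-5)^n.
From s(0) = -1: A = -1.
From s(1) = 8: (A + B)·(-5) = 8 ⇒ B = - \frac{3}{5}.
So s(n) = \left(- \frac{3 n}{5} - 1\right) \cdot (-5)^n.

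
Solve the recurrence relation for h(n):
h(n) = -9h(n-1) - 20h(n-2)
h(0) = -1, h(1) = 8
Characteristic equation: x² + 9x + 20 = 0, which factors as (x - (-4))(x - (-5)) = 0.
Roots r₁ = -4, r₂ = -5 (distinct).
General solution: h(n) = A·(-4)^n + B·(-5)^n.
From h(0) = -1: A + B = -1.
From h(1) = 8: -4A - 5B = 8.
Solving: A = 3, B = -4.
So h(n) = 3 \left(-4\right)^{n} - 4 \left(-5\right)^{n}.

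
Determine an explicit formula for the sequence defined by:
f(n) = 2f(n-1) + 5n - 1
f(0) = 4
First-order linear with linear forcing.
Homogeneous solution: f_h(n) = A·(2)^n.
Try particular f_p(n) = pn + q. Substituting:
  pn + q = 2(p(n-1) + q) + 5n - 1.
Matching the n-coefficient: p = 2p + 5 ⇒ p = -5.
Matching constants: q = -2p + 2q - 1 ⇒ q = -9.
General: f(n) = A·(2)^n - 5 n - 9.
Apply f(0) = 4: A - 9 = 4 ⇒ A = 13.
So f(n) = 13 \cdot 2^{n} - 5 n - 9.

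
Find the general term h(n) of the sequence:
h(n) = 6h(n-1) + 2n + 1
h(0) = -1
First-order linear with linear forcing.
Homogeneous solution: h_h(n) = A·(6)^n.
Try particular h_p(n) = pn + q. Substituting:
  pn + q = 6(p(n-1) + q) + 2n + 1.
Matching the n-coefficient: p = 6p + 2 ⇒ p = - \frac{2}{5}.
Matching constants: q = -6p + 6q + 1 ⇒ q = - \frac{17}{25}.
General: h(n) = A·(6)^n - \frac{2 n}{5} - \frac{17}{25}.
Apply h(0) = -1: A - \frac{17}{25} = -1 ⇒ A = - \frac{8}{25}.
So h(n) = - \frac{8 \cdot 6^{n}}{25} - \frac{2 n}{5} - \frac{17}{25}.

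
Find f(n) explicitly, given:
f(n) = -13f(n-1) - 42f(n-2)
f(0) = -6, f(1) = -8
Characteristic equation: x² + 13x + 42 = 0, which factors as (x - (-7))(x - (-6)) = 0.
Roots r₁ = -7, r₂ = -6 (distinct).
General solution: f(n) = A·(-7)^n + B·(-6)^n.
From f(0) = -6: A + B = -6.
From f(1) = -8: -7A - 6B = -8.
Solving: A = 44, B = -50.
So f(n) = - 50 \left(-6\right)^{n} + 44 \left(-7\right)^{n}.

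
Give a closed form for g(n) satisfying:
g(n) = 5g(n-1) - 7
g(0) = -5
First-order linear non-homogeneous.
Homogeneous solution: g_h(n) = A·(5)^n.
Try constant particular solution g_p = K: K = 5K - 7 ⇒ K = \frac{7}{4}.
General: g(n) = A·(5)^n + \frac{7}{4}.
Apply g(0) = -5: A + \frac{7}{4} = -5 ⇒ A = - \frac{27}{4}.
So g(n) = \frac{7}{4} - \frac{27 \cdot 5^{n}}{4}.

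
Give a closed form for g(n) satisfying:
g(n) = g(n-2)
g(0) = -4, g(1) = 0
Characteristic equation: x² - 1 = 0, which factors as (x - (1))(x - (-1)) = 0.
Roots r₁ = 1, r₂ = -1 (distinct).
General solution: g(n) = A·(1)^n + B·(-1)^n.
From g(0) = -4: A + B = -4.
From g(1) = 0: A - B = 0.
Solving: A = -2, B = -2.
So g(n) = - 2 \left(-1\right)^{n} - 2.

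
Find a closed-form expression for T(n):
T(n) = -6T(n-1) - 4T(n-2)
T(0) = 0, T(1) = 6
Characteristic equation: x² + 6x + 4 = 0.
Discriminant Δ = (-6)² + 4·(-4) = 20.
Roots r₁,₂ = (-6 ± √20)/2, so r₁ = -3 + \sqrt{5}, r₂ = -3 - \sqrt{5}.
General solution: T(n) = A·r₁^n + B·r₂^n.
From the initial conditions, A + B = 0 and r₁A + r₂B = 6.
Since r₁ - r₂ = √20: A = (6 - (0)r₂)/√20 = \frac{3 \sqrt{5}}{5}, and B = 0 - A = - \frac{3 \sqrt{5}}{5}.
So T(n) = \left(\frac{3 \sqrt{5}}{5}\right)\left(-3 + \sqrt{5}\right)^n + \left(- \frac{3 \sqrt{5}}{5}\right)\left(-3 - \sqrt{5}\right)^n.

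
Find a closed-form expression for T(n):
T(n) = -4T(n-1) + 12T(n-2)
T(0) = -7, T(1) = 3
Characteristic equation: x² + 4x - 12 = 0, which factors as (x - (2))(x - (-6)) = 0.
Roots r₁ = 2, r₂ = -6 (distinct).
General solution: T(n) = A·(2)^n + B·(-6)^n.
From T(0) = -7: A + B = -7.
From T(1) = 3: 2A - 6B = 3.
Solving: A = - \frac{39}{8}, B = - \frac{17}{8}.
So T(n) = - \frac{17 \left(-6\right)^{n}}{8} - \frac{39 \cdot 2^{n}}{8}.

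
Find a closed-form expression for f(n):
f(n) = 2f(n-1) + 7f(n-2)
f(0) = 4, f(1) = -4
Characteristic equation: x² - 2x - 7 = 0.
Discriminant Δ = (2)² + 4·(7) = 32.
Roots r₁,₂ = (2 ± √32)/2, so r₁ = 1 + 2 \sqrt{2}, r₂ = 1 - 2 \sqrt{2}.
General solution: f(n) = A·r₁^n + B·r₂^n.
From the initial conditions, A + B = 4 and r₁A + r₂B = -4.
Since r₁ - r₂ = √32: A = (-4 - (4)r₂)/√32 = 2 - \sqrt{2}, and B = 4 - A = \sqrt{2} + 2.
So f(n) = \left(2 - \sqrt{2}\right)\left(1 + 2 \sqrt{2}\right)^n + \left(\sqrt{2} + 2\right)\left(1 - 2 \sqrt{2}\right)^n.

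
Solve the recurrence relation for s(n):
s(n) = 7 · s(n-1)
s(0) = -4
Pure geometric recurrence with ratio 7.
By induction s(n) = s(0) · (7)^n = - 4 \cdot 7^{n}.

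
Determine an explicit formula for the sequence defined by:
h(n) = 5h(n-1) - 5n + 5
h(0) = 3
First-order linear with linear forcing.
Homogeneous solution: h_h(n) = A·(5)^n.
Try particular h_p(n) = pn + q. Substituting:
  pn + q = 5(p(n-1) + q) - 5n + 5.
Matching the n-coefficient: p = 5p - 5 ⇒ p = \frac{5}{4}.
Matching constants: q = -5p + 5q + 5 ⇒ q = \frac{5}{16}.
General: h(n) = A·(5)^n + \frac{5 n}{4} + \frac{5}{16}.
Apply h(0) = 3: A + \frac{5}{16} = 3 ⇒ A = \frac{43}{16}.
So h(n) = \frac{43 \cdot 5^{n}}{16} + \frac{5 n}{4} + \frac{5}{16}.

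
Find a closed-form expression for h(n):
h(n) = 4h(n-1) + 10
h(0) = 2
First-order linear non-homogeneous.
Homogeneous solution: h_h(n) = A·(4)^n.
Try constant particular solution h_p = K: K = 4K + 10 ⇒ K = - \frac{10}{3}.
General: h(n) = A·(4)^n - \frac{10}{3}.
Apply h(0) = 2: A - \frac{10}{3} = 2 ⇒ A = \frac{16}{3}.
So h(n) = \frac{16 \cdot 4^{n}}{3} - \frac{10}{3}.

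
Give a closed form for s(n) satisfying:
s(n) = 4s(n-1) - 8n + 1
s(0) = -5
First-order linear with linear forcing.
Homogeneous solution: s_h(n) = A·(4)^n.
Try particular s_p(n) = pn + q. Substituting:
  pn + q = 4(p(n-1) + q) - 8n + 1.
Matching the n-coefficient: p = 4p - 8 ⇒ p = \frac{8}{3}.
Matching constants: q = -4p + 4q + 1 ⇒ q = \frac{29}{9}.
General: s(n) = A·(4)^n + \frac{8 n}{3} + \frac{29}{9}.
Apply s(0) = -5: A + \frac{29}{9} = -5 ⇒ A = - \frac{74}{9}.
So s(n) = - \frac{74 \cdot 4^{n}}{9} + \frac{8 n}{3} + \frac{29}{9}.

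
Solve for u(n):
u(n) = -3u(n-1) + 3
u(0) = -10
First-order linear non-homogeneous.
Homogeneous solution: u_h(n) = A·(-3)^n.
Try constant particular solution u_p = K: K = -3K + 3 ⇒ K = \frac{3}{4}.
General: u(n) = A·(-3)^n + \frac{3}{4}.
Apply u(0) = -10: A + \frac{3}{4} = -10 ⇒ A = - \frac{43}{4}.
So u(n) = \frac{3}{4} - \frac{43 \left(-3\right)^{n}}{4}.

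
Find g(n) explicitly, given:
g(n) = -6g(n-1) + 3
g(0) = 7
First-order linear non-homogeneous.
Homogeneous solution: g_h(n) = A·(-6)^n.
Try constant particular solution g_p = K: K = -6K + 3 ⇒ K = \frac{3}{7}.
General: g(n) = A·(-6)^n + \frac{3}{7}.
Apply g(0) = 7: A + \frac{3}{7} = 7 ⇒ A = \frac{46}{7}.
So g(n) = \frac{46 \left(-6\right)^{n}}{7} + \frac{3}{7}.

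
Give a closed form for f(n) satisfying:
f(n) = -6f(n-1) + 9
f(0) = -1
First-order linear non-homogeneous.
Homogeneous solution: f_h(n) = A·(-6)^n.
Try constant particular solution f_p = K: K = -6K + 9 ⇒ K = \frac{9}{7}.
General: f(n) = A·(-6)^n + \frac{9}{7}.
Apply f(0) = -1: A + \frac{9}{7} = -1 ⇒ A = - \frac{16}{7}.
So f(n) = \frac{9}{7} - \frac{16 \left(-6\right)^{n}}{7}.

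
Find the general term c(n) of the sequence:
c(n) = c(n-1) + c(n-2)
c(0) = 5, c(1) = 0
Characteristic equation: x² - x - 1 = 0.
Discriminant Δ = (1)² + 4·(1) = 5.
Roots r₁,₂ = (1 ± √5)/2, so r₁ = \frac{1}{2} + \frac{\sqrt{5}}{2}, r₂ = \frac{1}{2} - \frac{\sqrt{5}}{2}.
General solution: c(n) = A·r₁^n + B·r₂^n.
From the initial conditions, A + B = 5 and r₁A + r₂B = 0.
Since r₁ - r₂ = √5: A = (0 - (5)r₂)/√5 = \frac{5}{2} - \frac{\sqrt{5}}{2}, and B = 5 - A = \frac{\sqrt{5}}{2} + \frac{5}{2}.
So c(n) = \left(\frac{5}{2} - \frac{\sqrt{5}}{2}\right)\left(\frac{1}{2} + \frac{\sqrt{5}}{2}\right)^n + \left(\frac{\sqrt{5}}{2} + \frac{5}{2}\right)\left(\frac{1}{2} - \frac{\sqrt{5}}{2}\right)^n.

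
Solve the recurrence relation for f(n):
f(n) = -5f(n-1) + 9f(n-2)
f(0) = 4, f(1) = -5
Characteristic equation: x² + 5x - 9 = 0.
Discriminant Δ = (-5)² + 4·(9) = 61.
Roots r₁,₂ = (-5 ± √61)/2, so r₁ = - \frac{5}{2} + \frac{\sqrt{61}}{2}, r₂ = - \frac{\sqrt{61}}{2} - \frac{5}{2}.
General solution: f(n) = A·r₁^n + B·r₂^n.
From the initial conditions, A + B = 4 and r₁A + r₂B = -5.
Since r₁ - r₂ = √61: A = (-5 - (4)r₂)/√61 = \frac{5 \sqrt{61}}{61} + 2, and B = 4 - A = 2 - \frac{5 \sqrt{61}}{61}.
So f(n) = \left(\frac{5 \sqrt{61}}{61} + 2\right)\left(- \frac{5}{2} + \frac{\sqrt{61}}{2}\right)^n + \left(2 - \frac{5 \sqrt{61}}{61}\right)\left(- \frac{\sqrt{61}}{2} - \frac{5}{2}\right)^n.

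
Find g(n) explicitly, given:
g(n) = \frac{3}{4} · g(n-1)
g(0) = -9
Pure geometric recurrence with ratio \frac{3}{4}.
By induction g(n) = g(0) · (\frac{3}{4})^n = - 9 \left(\frac{3}{4}\right)^{n}.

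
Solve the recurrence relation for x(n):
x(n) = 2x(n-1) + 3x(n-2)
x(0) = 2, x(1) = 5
Characteristic equation: x² - 2x - 3 = 0, which factors as (x - (-1))(x - (3)) = 0.
Roots r₁ = -1, r₂ = 3 (distinct).
General solution: x(n) = A·(-1)^n + B·(3)^n.
From x(0) = 2: A + B = 2.
From x(1) = 5: -A + 3B = 5.
Solving: A = \frac{1}{4}, B = \frac{7}{4}.
So x(n) = \frac{\left(-1\right)^{n}}{4} + \frac{7 \cdot 3^{n}}{4}.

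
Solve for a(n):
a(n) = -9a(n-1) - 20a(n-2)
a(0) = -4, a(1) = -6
Characteristic equation: x² + 9x + 20 = 0, which factors as (x - (-4))(x - (-5)) = 0.
Roots r₁ = -4, r₂ = -5 (distinct).
General solution: a(n) = A·(-4)^n + B·(-5)^n.
From a(0) = -4: A + B = -4.
From a(1) = -6: -4A - 5B = -6.
Solving: A = -26, B = 22.
So a(n) = - 26 \left(-4\right)^{n} + 22 \left(-5\right)^{n}.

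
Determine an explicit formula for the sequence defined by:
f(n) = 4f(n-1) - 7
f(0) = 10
First-order linear non-homogeneous.
Homogeneous solution: f_h(n) = A·(4)^n.
Try constant particular solution f_p = K: K = 4K - 7 ⇒ K = \frac{7}{3}.
General: f(n) = A·(4)^n + \frac{7}{3}.
Apply f(0) = 10: A + \frac{7}{3} = 10 ⇒ A = \frac{23}{3}.
So f(n) = \frac{23 \cdot 4^{n}}{3} + \frac{7}{3}.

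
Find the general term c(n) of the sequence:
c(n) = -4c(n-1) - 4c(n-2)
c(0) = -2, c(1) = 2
Characteristic equation: x² + 4x + 4 = 0, which is (x - (-2))².
Repeated root r = -2.
General solution: c(n) = (A + Bn)·(-2)^n.
From c(0) = -2: A = -2.
From c(1) = 2: (A + B)·(-2) = 2 ⇒ B = 1.
So c(n) = \left(n - 2\right) \cdot (-2)^n.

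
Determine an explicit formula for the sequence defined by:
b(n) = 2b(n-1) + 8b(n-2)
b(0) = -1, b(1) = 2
Characteristic equation: x² - 2x - 8 = 0, which factors as (x - (4))(x - (-2)) = 0.
Roots r₁ = 4, r₂ = -2 (distinct).
General solution: b(n) = A·(4)^n + B·(-2)^n.
From b(0) = -1: A + B = -1.
From b(1) = 2: 4A - 2B = 2.
Solving: A = 0, B = -1.
So b(n) = - \left(-2\right)^{n}.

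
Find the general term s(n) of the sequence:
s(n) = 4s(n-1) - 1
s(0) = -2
First-order linear non-homogeneous.
Homogeneous solution: s_h(n) = A·(4)^n.
Try constant particular solution s_p = K: K = 4K - 1 ⇒ K = \frac{1}{3}.
General: s(n) = A·(4)^n + \frac{1}{3}.
Apply s(0) = -2: A + \frac{1}{3} = -2 ⇒ A = - \frac{7}{3}.
So s(n) = \frac{1}{3} - \frac{7 \cdot 4^{n}}{3}.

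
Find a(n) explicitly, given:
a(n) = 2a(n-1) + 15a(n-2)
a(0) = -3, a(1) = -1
Characteristic equation: x² - 2x - 15 = 0, which factors as (x - (5))(x - (-3)) = 0.
Roots r₁ = 5, r₂ = -3 (distinct).
General solution: a(n) = A·(5)^n + B·(-3)^n.
From a(0) = -3: A + B = -3.
From a(1) = -1: 5A - 3B = -1.
Solving: A = - \frac{5}{4}, B = - \frac{7}{4}.
So a(n) = - \frac{7 \left(-3\right)^{n}}{4} - \frac{5 \cdot 5^{n}}{4}.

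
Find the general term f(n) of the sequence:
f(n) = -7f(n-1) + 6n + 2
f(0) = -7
First-order linear with linear forcing.
Homogeneous solution: f_h(n) = A·(-7)^n.
Try particular f_p(n) = pn + q. Substituting:
  pn + q = -7(p(n-1) + q) + 6n + 2.
Matching the n-coefficient: p = -7p + 6 ⇒ p = \frac{3}{4}.
Matching constants: q = 7p - 7q + 2 ⇒ q = \frac{29}{32}.
General: f(n) = A·(-7)^n + \frac{3 n}{4} + \frac{29}{32}.
Apply f(0) = -7: A + \frac{29}{32} = -7 ⇒ A = - \frac{253}{32}.
So f(n) = - \frac{253 \left(-7\right)^{n}}{32} + \frac{3 n}{4} + \frac{29}{32}.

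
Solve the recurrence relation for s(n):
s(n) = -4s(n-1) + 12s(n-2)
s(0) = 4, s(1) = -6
Characteristic equation: x² + 4x - 12 = 0, which factors as (x - (-6))(x - (2)) = 0.
Roots r₁ = -6, r₂ = 2 (distinct).
General solution: s(n) = A·(-6)^n + B·(2)^n.
From s(0) = 4: A + B = 4.
From s(1) = -6: -6A + 2B = -6.
Solving: A = \frac{7}{4}, B = \frac{9}{4}.
So s(n) = \frac{7 \left(-6\right)^{n}}{4} + \frac{9 \cdot 2^{n}}{4}.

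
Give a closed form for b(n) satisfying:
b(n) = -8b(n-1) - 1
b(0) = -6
First-order linear non-homogeneous.
Homogeneous solution: b_h(n) = A·(-8)^n.
Try constant particular solution b_p = K: K = -8K - 1 ⇒ K = - \frac{1}{9}.
General: b(n) = A·(-8)^n - \frac{1}{9}.
Apply b(0) = -6: A - \frac{1}{9} = -6 ⇒ A = - \frac{53}{9}.
So b(n) = - \frac{53 \left(-8\right)^{n}}{9} - \frac{1}{9}.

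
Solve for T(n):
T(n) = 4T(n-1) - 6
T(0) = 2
First-order linear non-homogeneous.
Homogeneous solution: T_h(n) = A·(4)^n.
Try constant particular solution T_p = K: K = 4K - 6 ⇒ K = 2.
General: T(n) = A·(4)^n + 2.
Apply T(0) = 2: A + 2 = 2 ⇒ A = 0.
So T(n) = 2.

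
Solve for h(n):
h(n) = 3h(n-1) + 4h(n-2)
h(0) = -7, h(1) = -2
Characteristic equation: x² - 3x - 4 = 0, which factors as (x - (4))(x - (-1)) = 0.
Roots r₁ = 4, r₂ = -1 (distinct).
General solution: h(n) = A·(4)^n + B·(-1)^n.
From h(0) = -7: A + B = -7.
From h(1) = -2: 4A - B = -2.
Solving: A = - \frac{9}{5}, B = - \frac{26}{5}.
So h(n) = - \frac{26 \left(-1\right)^{n}}{5} - \frac{9 \cdot 4^{n}}{5}.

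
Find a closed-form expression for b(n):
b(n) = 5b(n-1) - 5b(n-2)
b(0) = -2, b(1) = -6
Characteristic equation: x² - 5x + 5 = 0.
Discriminant Δ = (5)² + 4·(-5) = 5.
Roots r₁,₂ = (5 ± √5)/2, so r₁ = \frac{\sqrt{5}}{2} + \frac{5}{2}, r₂ = \frac{5}{2} - \frac{\sqrt{5}}{2}.
General solution: b(n) = A·r₁^n + B·r₂^n.
From the initial conditions, A + B = -2 and r₁A + r₂B = -6.
Since r₁ - r₂ = √5: A = (-6 - (-2)r₂)/√5 = -1 - \frac{\sqrt{5}}{5}, and B = -2 - A = -1 + \frac{\sqrt{5}}{5}.
So b(n) = \left(-1 - \frac{\sqrt{5}}{5}\right)\left(\frac{\sqrt{5}}{2} + \frac{5}{2}\right)^n + \left(-1 + \frac{\sqrt{5}}{5}\right)\left(\frac{5}{2} - \frac{\sqrt{5}}{2}\right)^n.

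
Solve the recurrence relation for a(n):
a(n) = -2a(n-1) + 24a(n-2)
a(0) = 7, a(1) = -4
Characteristic equation: x² + 2x - 24 = 0, which factors as (x - (4))(x - (-6)) = 0.
Roots r₁ = 4, r₂ = -6 (distinct).
General solution: a(n) = A·(4)^n + B·(-6)^n.
From a(0) = 7: A + B = 7.
From a(1) = -4: 4A - 6B = -4.
Solving: A = \frac{19}{5}, B = \frac{16}{5}.
So a(n) = \frac{16 \left(-6\right)^{n}}{5} + \frac{19 \cdot 4^{n}}{5}.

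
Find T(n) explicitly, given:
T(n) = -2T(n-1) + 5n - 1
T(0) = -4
First-order linear with linear forcing.
Homogeneous solution: T_h(n) = A·(-2)^n.
Try particular T_p(n) = pn + q. Substituting:
  pn + q = -2(p(n-1) + q) + 5n - 1.
Matching the n-coefficient: p = -2p + 5 ⇒ p = \frac{5}{3}.
Matching constants: q = 2p - 2q - 1 ⇒ q = \frac{7}{9}.
General: T(n) = A·(-2)^n + \frac{5 n}{3} + \frac{7}{9}.
Apply T(0) = -4: A + \frac{7}{9} = -4 ⇒ A = - \frac{43}{9}.
So T(n) = - \frac{43 \left(-2\right)^{n}}{9} + \frac{5 n}{3} + \frac{7}{9}.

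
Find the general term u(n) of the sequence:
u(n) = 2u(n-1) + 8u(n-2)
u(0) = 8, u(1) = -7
Characteristic equation: x² - 2x - 8 = 0, which factors as (x - (-2))(x - (4)) = 0.
Roots r₁ = -2, r₂ = 4 (distinct).
General solution: u(n) = A·(-2)^n + B·(4)^n.
From u(0) = 8: A + B = 8.
From u(1) = -7: -2A + 4B = -7.
Solving: A = \frac{13}{2}, B = \frac{3}{2}.
So u(n) = \frac{13 \left(-2\right)^{n}}{2} + \frac{3 \cdot 4^{n}}{2}.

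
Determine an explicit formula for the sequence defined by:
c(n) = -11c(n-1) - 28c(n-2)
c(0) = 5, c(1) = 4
Characteristic equation: x² + 11x + 28 = 0, which factors as (x - (-4))(x - (-7)) = 0.
Roots r₁ = -4, r₂ = -7 (distinct).
General solution: c(n) = A·(-4)^n + B·(-7)^n.
From c(0) = 5: A + B = 5.
From c(1) = 4: -4A - 7B = 4.
Solving: A = 13, B = -8.
So c(n) = 13 \left(-4\right)^{n} - 8 \left(-7\right)^{n}.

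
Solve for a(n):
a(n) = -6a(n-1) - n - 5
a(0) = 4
First-order linear with linear forcing.
Homogeneous solution: a_h(n) = A·(-6)^n.
Try particular a_p(n) = pn + q. Substituting:
  pn + q = -6(p(n-1) + q) - n - 5.
Matching the n-coefficient: p = -6p - 1 ⇒ p = - \frac{1}{7}.
Matching constants: q = 6p - 6q - 5 ⇒ q = - \frac{41}{49}.
General: a(n) = A·(-6)^n - \frac{n}{7} - \frac{41}{49}.
Apply a(0) = 4: A - \frac{41}{49} = 4 ⇒ A = \frac{237}{49}.
So a(n) = \frac{237 \left(-6\right)^{n}}{49} - \frac{n}{7} - \frac{41}{49}.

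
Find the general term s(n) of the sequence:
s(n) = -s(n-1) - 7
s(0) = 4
First-order linear non-homogeneous.
Homogeneous solution: s_h(n) = A·(-1)^n.
Try constant particular solution s_p = K: K = -K - 7 ⇒ K = - \frac{7}{2}.
General: s(n) = A·(-1)^n - \frac{7}{2}.
Apply s(0) = 4: A - \frac{7}{2} = 4 ⇒ A = \frac{15}{2}.
So s(n) = \frac{15 \left(-1\right)^{n}}{2} - \frac{7}{2}.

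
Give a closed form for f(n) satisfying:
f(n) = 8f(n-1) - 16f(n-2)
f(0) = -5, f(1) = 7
Characteristic equation: x² - 8x + 16 = 0, which is (x - (4))².
Repeated root r = 4.
General solution: f(n) = (A + Bn)·(4)^n.
From f(0) = -5: A = -5.
From f(1) = 7: (A + B)·(4) = 7 ⇒ B = \frac{27}{4}.
So f(n) = \left(\frac{27 n}{4} - 5\right) \cdot (4)^n.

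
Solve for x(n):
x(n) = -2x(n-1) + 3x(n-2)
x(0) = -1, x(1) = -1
Characteristic equation: x² + 2x - 3 = 0, which factors as (x - (1))(x - (-3)) = 0.
Roots r₁ = 1, r₂ = -3 (distinct).
General solution: x(n) = A·(1)^n + B·(-3)^n.
From x(0) = -1: A + B = -1.
From x(1) = -1: A - 3B = -1.
Solving: A = -1, B = 0.
So x(n) = -1.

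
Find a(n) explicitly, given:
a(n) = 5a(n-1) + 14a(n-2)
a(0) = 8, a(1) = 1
Characteristic equation: x² - 5x - 14 = 0, which factors as (x - (-2))(x - (7)) = 0.
Roots r₁ = -2, r₂ = 7 (distinct).
General solution: a(n) = A·(-2)^n + B·(7)^n.
From a(0) = 8: A + B = 8.
From a(1) = 1: -2A + 7B = 1.
Solving: A = \frac{55}{9}, B = \frac{17}{9}.
So a(n) = \frac{55 \left(-2\right)^{n}}{9} + \frac{17 \cdot 7^{n}}{9}.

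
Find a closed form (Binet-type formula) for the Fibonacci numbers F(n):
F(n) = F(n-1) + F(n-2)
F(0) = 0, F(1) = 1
This is the Fibonacci sequence.
Characteristic equation: x² - x - 1 = 0; roots r₁ = \frac{1}{2} + \frac{\sqrt{5}}{2}, r₂ = \frac{1}{2} - \frac{\sqrt{5}}{2}.
General: F(n) = A·r₁^n + B·r₂^n. Solving with F(0)=0, F(1)=1 gives A = \frac{\sqrt{5}}{5}, B = - \frac{\sqrt{5}}{5}.
So F(n) = \frac{2^{- n} \sqrt{5} \left(- \left(1 - \sqrt{5}\right)^{n} + \left(1 + \sqrt{5}\right)^{n}\right)}{5}.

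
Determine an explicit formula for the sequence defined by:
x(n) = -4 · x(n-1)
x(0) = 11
Pure geometric recurrence with ratio -4.
By induction x(n) = x(0) · (-4)^n = 11 \left(-4\right)^{n}.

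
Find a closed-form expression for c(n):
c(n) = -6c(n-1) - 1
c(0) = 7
First-order linear non-homogeneous.
Homogeneous solution: c_h(n) = A·(-6)^n.
Try constant particular solution c_p = K: K = -6K - 1 ⇒ K = - \frac{1}{7}.
General: c(n) = A·(-6)^n - \frac{1}{7}.
Apply c(0) = 7: A - \frac{1}{7} = 7 ⇒ A = \frac{50}{7}.
So c(n) = \frac{50 \left(-6\right)^{n}}{7} - \frac{1}{7}.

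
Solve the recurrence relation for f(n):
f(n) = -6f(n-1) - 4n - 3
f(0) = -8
First-order linear with linear forcing.
Homogeneous solution: f_h(n) = A·(-6)^n.
Try particular f_p(n) = pn + q. Substituting:
  pn + q = -6(p(n-1) + q) - 4n - 3.
Matching the n-coefficient: p = -6p - 4 ⇒ p = - \frac{4}{7}.
Matching constants: q = 6p - 6q - 3 ⇒ q = - \frac{45}{49}.
General: f(n) = A·(-6)^n - \frac{4 n}{7} - \frac{45}{49}.
Apply f(0) = -8: A - \frac{45}{49} = -8 ⇒ A = - \frac{347}{49}.
So f(n) = - \frac{347 \left(-6\right)^{n}}{49} - \frac{4 n}{7} - \frac{45}{49}.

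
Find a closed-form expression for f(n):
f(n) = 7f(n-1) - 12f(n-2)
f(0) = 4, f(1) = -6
Characteristic equation: x² - 7x + 12 = 0, which factors as (x - (4))(x - (3)) = 0.
Roots r₁ = 4, r₂ = 3 (distinct).
General solution: f(n) = A·(4)^n + B·(3)^n.
From f(0) = 4: A + B = 4.
From f(1) = -6: 4A + 3B = -6.
Solving: A = -18, B = 22.
So f(n) = 22 \cdot 3^{n} - 18 \cdot 4^{n}.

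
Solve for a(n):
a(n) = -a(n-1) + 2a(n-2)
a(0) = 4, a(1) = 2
Characteristic equation: x² + x - 2 = 0, which factors as (x - (-2))(x - (1)) = 0.
Roots r₁ = -2, r₂ = 1 (distinct).
General solution: a(n) = A·(-2)^n + B·(1)^n.
From a(0) = 4: A + B = 4.
From a(1) = 2: -2A + B = 2.
Solving: A = \frac{2}{3}, B = \frac{10}{3}.
So a(n) = \frac{2 \left(-2\right)^{n}}{3} + \frac{10}{3}.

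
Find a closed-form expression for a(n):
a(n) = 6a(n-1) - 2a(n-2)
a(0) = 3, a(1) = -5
Characteristic equation: x² - 6x + 2 = 0.
Discriminant Δ = (6)² + 4·(-2) = 28.
Roots r₁,₂ = (6 ± √28)/2, so r₁ = \sqrt{7} + 3, r₂ = 3 - \sqrt{7}.
General solution: a(n) = A·r₁^n + B·r₂^n.
From the initial conditions, A + B = 3 and r₁A + r₂B = -5.
Since r₁ - r₂ = √28: A = (-5 - (3)r₂)/√28 = \frac{3}{2} - \sqrt{7}, and B = 3 - A = \frac{3}{2} + \sqrt{7}.
So a(n) = \left(\frac{3}{2} - \sqrt{7}\right)\left(\sqrt{7} + 3\right)^n + \left(\frac{3}{2} + \sqrt{7}\right)\left(3 - \sqrt{7}\right)^n.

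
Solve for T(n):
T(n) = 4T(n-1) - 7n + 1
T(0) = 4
First-order linear with linear forcing.
Homogeneous solution: T_h(n) = A·(4)^n.
Try particular T_p(n) = pn + q. Substituting:
  pn + q = 4(p(n-1) + q) - 7n + 1.
Matching the n-coefficient: p = 4p - 7 ⇒ p = \frac{7}{3}.
Matching constants: q = -4p + 4q + 1 ⇒ q = \frac{25}{9}.
General: T(n) = A·(4)^n + \frac{7 n}{3} + \frac{25}{9}.
Apply T(0) = 4: A + \frac{25}{9} = 4 ⇒ A = \frac{11}{9}.
So T(n) = \frac{11 \cdot 4^{n}}{9} + \frac{7 n}{3} + \frac{25}{9}.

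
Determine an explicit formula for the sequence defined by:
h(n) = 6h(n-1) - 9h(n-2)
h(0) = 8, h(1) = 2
Characteristic equation: x² - 6x + 9 = 0, which is (x - (3))².
Repeated root r = 3.
General solution: h(n) = (A + Bn)·(3)^n.
From h(0) = 8: A = 8.
From h(1) = 2: (A + B)·(3) = 2 ⇒ B = - \frac{22}{3}.
So h(n) = \left(8 - \frac{22 n}{3}\right) \cdot (3)^n.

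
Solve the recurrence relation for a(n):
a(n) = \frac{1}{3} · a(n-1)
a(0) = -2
Pure geometric recurrence with ratio \frac{1}{3}.
By induction a(n) = a(0) · (\frac{1}{3})^n = - 2 \cdot 3^{- n}.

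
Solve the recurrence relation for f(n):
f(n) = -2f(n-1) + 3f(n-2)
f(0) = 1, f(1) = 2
Characteristic equation: x² + 2x - 3 = 0, which factors as (x - (-3))(x - (1)) = 0.
Roots r₁ = -3, r₂ = 1 (distinct).
General solution: f(n) = A·(-3)^n + B·(1)^n.
From f(0) = 1: A + B = 1.
From f(1) = 2: -3A + B = 2.
Solving: A = - \frac{1}{4}, B = \frac{5}{4}.
So f(n) = \frac{5}{4} - \frac{\left(-3\right)^{n}}{4}.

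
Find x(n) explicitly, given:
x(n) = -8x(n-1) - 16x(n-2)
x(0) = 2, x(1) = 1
Characteristic equation: x² + 8x + 16 = 0, which is (x - (-4))².
Repeated root r = -4.
General solution: x(n) = (A + Bn)·(-4)^n.
From x(0) = 2: A = 2.
From x(1) = 1: (A + B)·(-4) = 1 ⇒ B = - \frac{9}{4}.
So x(n) = \left(2 - \frac{9 n}{4}\right) \cdot (-4)^n.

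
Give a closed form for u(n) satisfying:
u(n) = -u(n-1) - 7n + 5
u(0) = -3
First-order linear with linear forcing.
Homogeneous solution: u_h(n) = A·(-1)^n.
Try particular u_p(n) = pn + q. Substituting:
  pn + q = -(p(n-1) + q) - 7n + 5.
Matching the n-coefficient: p = -p - 7 ⇒ p = - \frac{7}{2}.
Matching constants: q = p - q + 5 ⇒ q = \frac{3}{4}.
General: u(n) = A·(-1)^n - \frac{7 n}{2} + \frac{3}{4}.
Apply u(0) = -3: A + \frac{3}{4} = -3 ⇒ A = - \frac{15}{4}.
So u(n) = - \frac{15 \left(-1\right)^{n}}{4} - \frac{7 n}{2} + \frac{3}{4}.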